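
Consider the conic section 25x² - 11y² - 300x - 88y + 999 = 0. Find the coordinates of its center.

25(x² - 12x) -11(y² + 8y) = -999
25(x - 6)² -11(y + 4)² = -999 + 900 - 176 = -275
Dividing both sides by -275: (y + 4)²/25 - (x - 6)²/11 = 1
Hyperbola with center (6, -4).

(6, -4)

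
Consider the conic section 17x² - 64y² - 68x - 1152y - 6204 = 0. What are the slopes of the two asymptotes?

Group: 17(x² - 4x) -64(y² + 18y) = 6204
Completing the square gives 17(x - 2)² -64(y + 9)² = 6204 + 68 - 5184 = 1088.
Divide by 1088: (x - 2)²/64 - (y + 9)²/17 = 1
Hyperbola, center (2, -9), transverse axis horizontal; a² = 64, b² = 17.
For a horizontal hyperbola the asymptotes have slope ±b/a.
Here that is ±√17/8.

√17/8 and -√17/8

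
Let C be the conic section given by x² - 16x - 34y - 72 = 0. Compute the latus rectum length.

34

Only x is squared. Complete the square in x: (x - 8)² = 34(y + 4).
Vertex (8, -4); 4p = 34 so p = 17/2. Opens up.
Latus rectum length = |4p| = 34.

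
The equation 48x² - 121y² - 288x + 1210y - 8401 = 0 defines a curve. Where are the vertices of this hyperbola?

(-8, 5) and (14, 5)

Rearranging, 48(x² - 6x) -121(y² - 10y) = 8401.
Completing the square gives 48(x - 3)² -121(y - 5)² = 8401 + 432 - 3025 = 5808.
Divide by 5808: (x - 3)²/121 - (y - 5)²/48 = 1
Hyperbola, center (3, 5), transverse axis horizontal; a² = 121, b² = 48.
a = 11. Vertices at (h ± a, k).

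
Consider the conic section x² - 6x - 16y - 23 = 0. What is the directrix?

y = -6

Only x is squared. Complete the square in x: (x - 3)² = 16(y + 2).
Vertex (3, -2); 4p = 16 so p = 4. Opens up.
Directrix is the horizontal line y = k − p = -2 − (4) = -6.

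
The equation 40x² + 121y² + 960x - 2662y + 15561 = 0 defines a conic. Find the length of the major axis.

Rearranging, 40(x² + 24x) + 121(y² - 22y) = -15561.
Completing the square gives 40(x + 12)² + 121(y - 11)² = -15561 + 5760 + 14641 = 4840.
Divide through by 4840 to get (x + 12)²/121 + (y - 11)²/40 = 1.
Ellipse, center (-12, 11), major axis horizontal; a² = 121, b² = 40.
a² = 121 so a = 11; the major axis has length 2a = 22.

22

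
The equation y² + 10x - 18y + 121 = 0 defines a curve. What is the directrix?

Only y is squared. Complete the square in y: (y - 9)² = -10(x + 4).
Vertex (-4, 9); 4p = -10 so p = -5/2. Opens left.
Directrix is the vertical line x = h − p = -4 − (-5/2) = -3/2.

x = -3/2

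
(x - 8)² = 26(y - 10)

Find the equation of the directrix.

Vertex (8, 10); 4p = 26 so p = 13/2. Opens up.
Directrix is the horizontal line y = k − p = 10 − (13/2) = 7/2.

y = 7/2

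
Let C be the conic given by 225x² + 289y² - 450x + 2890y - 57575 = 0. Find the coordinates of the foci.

(-7, -5) and (9, -5)

Group: 225(x² - 2x) + 289(y² + 10y) = 57575
Complete the square: 225(x - 1)² + 289(y + 5)² = 57575 + 225 + 7225 = 65025
Dividing both sides by 65025: (x - 1)²/289 + (y + 5)²/225 = 1
Ellipse, center (1, -5), major axis horizontal; a² = 289, b² = 225.
c² = a² - b² = 289 - 225 = 64, so c = 8.
Foci lie on the horizontal axis through the center: (h ± c, k).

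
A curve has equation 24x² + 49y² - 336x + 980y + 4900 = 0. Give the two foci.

(2, -10) and (12, -10)

Rearranging, 24(x² - 14x) + 49(y² + 20y) = -4900.
Completing the square gives 24(x - 7)² + 49(y + 10)² = -4900 + 1176 + 4900 = 1176.
Divide through by 1176 to get (x - 7)²/49 + (y + 10)²/24 = 1.
Ellipse, center (7, -10), major axis horizontal; a² = 49, b² = 24.
c² = a² - b² = 49 - 24 = 25, so c = 5.
Foci lie on the horizontal axis through the center: (h ± c, k).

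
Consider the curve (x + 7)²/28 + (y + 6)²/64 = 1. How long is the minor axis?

Center (-7, -6). The larger denominator 64 sits under the y-term, so the major axis is vertical; a² = 64, b² = 28.
b² = 28 so b = 2√7; the minor axis has length 2b = 4√7.

4√7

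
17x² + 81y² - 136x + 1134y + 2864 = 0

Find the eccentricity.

Group: 17(x² - 8x) + 81(y² + 14y) = -2864
Complete the square in x and y: 17(x - 4)² + 81(y + 7)² = -2864 + 272 + 3969 = 1377
Divide by 1377: (x - 4)²/81 + (y + 7)²/17 = 1
Ellipse, center (4, -7), major axis horizontal; a² = 81, b² = 17.
c² = a² - b² = 64, so c = 8.
e = c/a = 8/9.

e = 8/9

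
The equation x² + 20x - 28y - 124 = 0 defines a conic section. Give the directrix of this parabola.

y = -15

Only x is squared. Complete the square in x: (x + 10)² = 28(y + 8).
Vertex (-10, -8); 4p = 28 so p = 7. Opens up.
Directrix is the horizontal line y = k − p = -8 − (7) = -15.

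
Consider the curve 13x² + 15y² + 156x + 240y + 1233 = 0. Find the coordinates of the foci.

Group the x- and y-terms: 13(x² + 12x) + 15(y² + 16y) = -1233
13(x + 6)² + 15(y + 8)² = -1233 + 468 + 960 = 195
Divide by 195: (x + 6)²/15 + (y + 8)²/13 = 1
Ellipse, center (-6, -8), major axis horizontal; a² = 15, b² = 13.
c² = a² - b² = 15 - 13 = 2, so c = √2.
Foci lie on the horizontal axis through the center: (h ± c, k).

(-6 - √2, -8) and (-6 + √2, -8)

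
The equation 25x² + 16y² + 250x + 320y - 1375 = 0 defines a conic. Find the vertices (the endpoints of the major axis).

(-5, -25) and (-5, 5)

Rearranging, 25(x² + 10x) + 16(y² + 20y) = 1375.
Completing the square gives 25(x + 5)² + 16(y + 10)² = 1375 + 625 + 1600 = 3600.
Divide through by 3600 to get (x + 5)²/144 + (y + 10)²/225 = 1.
Ellipse, center (-5, -10), major axis vertical; a² = 225, b² = 144.
a = 15. Vertices at (h, k ± a).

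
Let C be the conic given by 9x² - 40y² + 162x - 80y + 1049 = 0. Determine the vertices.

Rearranging, 9(x² + 18x) -40(y² + 2y) = -1049.
9(x + 9)² -40(y + 1)² = -1049 + 729 - 40 = -360
Dividing both sides by -360: (y + 1)²/9 - (x + 9)²/40 = 1
Hyperbola, center (-9, -1), transverse axis vertical; a² = 9, b² = 40.
a = 3. Vertices at (h, k ± a).

(-9, -4) and (-9, 2)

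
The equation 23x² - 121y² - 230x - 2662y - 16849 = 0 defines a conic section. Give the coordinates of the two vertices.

(-6, -11) and (16, -11)

Group the x- and y-terms: 23(x² - 10x) -121(y² + 22y) = 16849
23(x - 5)² -121(y + 11)² = 16849 + 575 - 14641 = 2783
Divide through by 2783 to get (x - 5)²/121 - (y + 11)²/23 = 1.
Hyperbola, center (5, -11), transverse axis horizontal; a² = 121, b² = 23.
a = 11. Vertices at (h ± a, k).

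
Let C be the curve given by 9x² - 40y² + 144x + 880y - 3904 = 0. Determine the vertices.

Rearranging, 9(x² + 16x) -40(y² - 22y) = 3904.
Complete the square in x and y: 9(x + 8)² -40(y - 11)² = 3904 + 576 - 4840 = -360
Divide through by -360 to get (y - 11)²/9 - (x + 8)²/40 = 1.
Hyperbola, center (-8, 11), transverse axis vertical; a² = 9, b² = 40.
a = 3. Vertices at (h, k ± a).

(-8, 8) and (-8, 14)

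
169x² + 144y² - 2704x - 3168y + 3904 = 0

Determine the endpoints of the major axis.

(8, -2) and (8, 24)

Group: 169(x² - 16x) + 144(y² - 22y) = -3904
Complete the square in x and y: 169(x - 8)² + 144(y - 11)² = -3904 + 10816 + 17424 = 24336
Dividing both sides by 24336: (x - 8)²/144 + (y - 11)²/169 = 1
Ellipse, center (8, 11), major axis vertical; a² = 169, b² = 144.
a = 13. Vertices at (h, k ± a).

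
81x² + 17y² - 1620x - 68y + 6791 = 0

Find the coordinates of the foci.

Group the x- and y-terms: 81(x² - 20x) + 17(y² - 4y) = -6791
Complete the square in x and y: 81(x - 10)² + 17(y - 2)² = -6791 + 8100 + 68 = 1377
Divide by 1377: (x - 10)²/17 + (y - 2)²/81 = 1
Ellipse, center (10, 2), major axis vertical; a² = 81, b² = 17.
c² = a² - b² = 81 - 17 = 64, so c = 8.
Foci lie on the vertical axis through the center: (h, k ± c).

(10, -6) and (10, 10)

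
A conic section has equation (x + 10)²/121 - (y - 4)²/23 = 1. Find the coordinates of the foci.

(-22, 4) and (2, 4)

Center (-10, 4). The positive term is the x-term, so the transverse axis is horizontal; a² = 121, b² = 23.
c² = a² + b² = 121 + 23 = 144, so c = 12.
Foci lie on the horizontal axis through the center: (h ± c, k).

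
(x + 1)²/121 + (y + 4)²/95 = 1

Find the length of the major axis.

22

Center (-1, -4). The larger denominator 121 sits under the x-term, so the major axis is horizontal; a² = 121, b² = 95.
a² = 121 so a = 11; the major axis has length 2a = 22.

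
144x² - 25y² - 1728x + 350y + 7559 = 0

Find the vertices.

(6, -5) and (6, 19)

Group: 144(x² - 12x) -25(y² - 14y) = -7559
144(x - 6)² -25(y - 7)² = -7559 + 5184 - 1225 = -3600
Dividing both sides by -3600: (y - 7)²/144 - (x - 6)²/25 = 1
Hyperbola, center (6, 7), transverse axis vertical; a² = 144, b² = 25.
a = 12. Vertices at (h, k ± a).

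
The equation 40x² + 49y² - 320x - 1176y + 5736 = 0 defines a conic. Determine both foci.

Group: 40(x² - 8x) + 49(y² - 24y) = -5736
Completing the square gives 40(x - 4)² + 49(y - 12)² = -5736 + 640 + 7056 = 1960.
Divide through by 1960 to get (x - 4)²/49 + (y - 12)²/40 = 1.
Ellipse, center (4, 12), major axis horizontal; a² = 49, b² = 40.
c² = a² - b² = 49 - 40 = 9, so c = 3.
Foci lie on the horizontal axis through the center: (h ± c, k).

(1, 12) and (7, 12)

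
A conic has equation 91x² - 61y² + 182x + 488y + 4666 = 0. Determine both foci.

Rearranging, 91(x² + 2x) -61(y² - 8y) = -4666.
Complete the square: 91(x + 1)² -61(y - 4)² = -4666 + 91 - 976 = -5551
Divide through by -5551 to get (y - 4)²/91 - (x + 1)²/61 = 1.
Hyperbola, center (-1, 4), transverse axis vertical; a² = 91, b² = 61.
c² = a² + b² = 91 + 61 = 152, so c = 2√38.
Foci lie on the vertical axis through the center: (h, k ± c).

(-1, 4 - 2√38) and (-1, 4 + 2√38)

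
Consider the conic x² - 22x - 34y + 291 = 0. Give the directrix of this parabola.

Only x is squared. Complete the square in x: (x - 11)² = 34(y - 5).
Vertex (11, 5); 4p = 34 so p = 17/2. Opens up.
Directrix is the horizontal line y = k − p = 5 − (17/2) = -7/2.

y = -7/2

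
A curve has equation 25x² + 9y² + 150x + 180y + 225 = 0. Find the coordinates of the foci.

(-3, -18) and (-3, -2)

25(x² + 6x) + 9(y² + 20y) = -225
Completing the square gives 25(x + 3)² + 9(y + 10)² = -225 + 225 + 900 = 900.
Dividing both sides by 900: (x + 3)²/36 + (y + 10)²/100 = 1
Ellipse, center (-3, -10), major axis vertical; a² = 100, b² = 36.
c² = a² - b² = 100 - 36 = 64, so c = 8.
Foci lie on the vertical axis through the center: (h, k ± c).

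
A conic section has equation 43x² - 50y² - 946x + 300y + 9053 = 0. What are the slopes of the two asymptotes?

Group the x- and y-terms: 43(x² - 22x) -50(y² - 6y) = -9053
Complete the square: 43(x - 11)² -50(y - 3)² = -9053 + 5203 - 450 = -4300
Divide through by -4300 to get (y - 3)²/86 - (x - 11)²/100 = 1.
Hyperbola, center (11, 3), transverse axis vertical; a² = 86, b² = 100.
For a vertical hyperbola the asymptotes have slope ±a/b.
Here that is ±√86/10.

√86/10 and -√86/10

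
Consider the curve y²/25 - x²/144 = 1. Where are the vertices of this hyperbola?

Center (0, 0). The positive term is the y-term, so the transverse axis is vertical; a² = 25, b² = 144.
a = 5. Vertices at (h, k ± a).

(0, -5) and (0, 5)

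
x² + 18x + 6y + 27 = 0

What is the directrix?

y = 21/2

Only x is squared. Complete the square in x: (x + 9)² = -6(y - 9).
Vertex (-9, 9); 4p = -6 so p = -3/2. Opens down.
Directrix is the horizontal line y = k − p = 9 − (-3/2) = 21/2.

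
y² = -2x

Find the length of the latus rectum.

2

Vertex (0, 0); 4p = -2 so p = -1/2. Opens left.
Latus rectum length = |4p| = 2.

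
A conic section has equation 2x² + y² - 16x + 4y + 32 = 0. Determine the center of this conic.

(4, -2)

Rearranging, 2(x² - 8x) + (y² + 4y) = -32.
Complete the square in x and y: 2(x - 4)² + (y + 2)² = -32 + 32 + 4 = 4
Divide by 4: (x - 4)²/2 + (y + 2)²/4 = 1
Ellipse with center (4, -2).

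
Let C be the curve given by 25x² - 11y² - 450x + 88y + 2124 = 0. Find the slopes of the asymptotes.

5√11/11 and -5√11/11

Group the x- and y-terms: 25(x² - 18x) -11(y² - 8y) = -2124
Completing the square gives 25(x - 9)² -11(y - 4)² = -2124 + 2025 - 176 = -275.
Dividing both sides by -275: (y - 4)²/25 - (x - 9)²/11 = 1
Hyperbola, center (9, 4), transverse axis vertical; a² = 25, b² = 11.
For a vertical hyperbola the asymptotes have slope ±a/b.
Here that is ±5/√11 = ±5√11/11.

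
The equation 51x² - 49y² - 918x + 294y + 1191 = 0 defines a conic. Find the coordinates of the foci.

(-1, 3) and (19, 3)

Collect terms: 51(x² - 18x) -49(y² - 6y) = -1191
51(x - 9)² -49(y - 3)² = -1191 + 4131 - 441 = 2499
Dividing both sides by 2499: (x - 9)²/49 - (y - 3)²/51 = 1
Hyperbola, center (9, 3), transverse axis horizontal; a² = 49, b² = 51.
c² = a² + b² = 49 + 51 = 100, so c = 10.
Foci lie on the horizontal axis through the center: (h ± c, k).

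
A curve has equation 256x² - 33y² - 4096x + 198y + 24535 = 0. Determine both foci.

(8, -14) and (8, 20)

Collect terms: 256(x² - 16x) -33(y² - 6y) = -24535
256(x - 8)² -33(y - 3)² = -24535 + 16384 - 297 = -8448
Dividing both sides by -8448: (y - 3)²/256 - (x - 8)²/33 = 1
Hyperbola, center (8, 3), transverse axis vertical; a² = 256, b² = 33.
c² = a² + b² = 256 + 33 = 289, so c = 17.
Foci lie on the vertical axis through the center: (h, k ± c).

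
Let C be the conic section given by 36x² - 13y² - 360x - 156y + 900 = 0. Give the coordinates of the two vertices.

(5, -12) and (5, 0)

Group: 36(x² - 10x) -13(y² + 12y) = -900
Complete the square in x and y: 36(x - 5)² -13(y + 6)² = -900 + 900 - 468 = -468
Divide through by -468 to get (y + 6)²/36 - (x - 5)²/13 = 1.
Hyperbola, center (5, -6), transverse axis vertical; a² = 36, b² = 13.
a = 6. Vertices at (h, k ± a).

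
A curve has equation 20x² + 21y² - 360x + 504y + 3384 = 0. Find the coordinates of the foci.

(9 - √3, -12) and (9 + √3, -12)

Group: 20(x² - 18x) + 21(y² + 24y) = -3384
Complete the square in x and y: 20(x - 9)² + 21(y + 12)² = -3384 + 1620 + 3024 = 1260
Divide by 1260: (x - 9)²/63 + (y + 12)²/60 = 1
Ellipse, center (9, -12), major axis horizontal; a² = 63, b² = 60.
c² = a² - b² = 63 - 60 = 3, so c = √3.
Foci lie on the horizontal axis through the center: (h ± c, k).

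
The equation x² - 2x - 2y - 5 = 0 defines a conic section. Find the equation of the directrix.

Only x is squared. Complete the square in x: (x - 1)² = 2(y + 3).
Vertex (1, -3); 4p = 2 so p = 1/2. Opens up.
Directrix is the horizontal line y = k − p = -3 − (1/2) = -7/2.

y = -7/2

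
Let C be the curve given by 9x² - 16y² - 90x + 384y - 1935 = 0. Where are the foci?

Rearranging, 9(x² - 10x) -16(y² - 24y) = 1935.
9(x - 5)² -16(y - 12)² = 1935 + 225 - 2304 = -144
Dividing both sides by -144: (y - 12)²/9 - (x - 5)²/16 = 1
Hyperbola, center (5, 12), transverse axis vertical; a² = 9, b² = 16.
c² = a² + b² = 9 + 16 = 25, so c = 5.
Foci lie on the vertical axis through the center: (h, k ± c).

(5, 7) and (5, 17)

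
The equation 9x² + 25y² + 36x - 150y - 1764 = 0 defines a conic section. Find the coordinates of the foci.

Group the x- and y-terms: 9(x² + 4x) + 25(y² - 6y) = 1764
Completing the square gives 9(x + 2)² + 25(y - 3)² = 1764 + 36 + 225 = 2025.
Divide by 2025: (x + 2)²/225 + (y - 3)²/81 = 1
Ellipse, center (-2, 3), major axis horizontal; a² = 225, b² = 81.
c² = a² - b² = 225 - 81 = 144, so c = 12.
Foci lie on the horizontal axis through the center: (h ± c, k).

(-14, 3) and (10, 3)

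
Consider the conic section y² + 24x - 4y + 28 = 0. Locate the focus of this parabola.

(-7, 2)

Only y is squared. Complete the square in y: (y - 2)² = -24(x + 1).
Vertex (-1, 2); 4p = -24 so p = -6. Opens left.
Focus is p units from the vertex along the axis: (h + p, k).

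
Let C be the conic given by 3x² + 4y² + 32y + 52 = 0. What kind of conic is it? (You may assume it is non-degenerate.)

ellipse

No xy term. Coefficients of x² and y² are A = 3, C = 4.
A and C have the same sign but A ≠ C ⇒ ellipse.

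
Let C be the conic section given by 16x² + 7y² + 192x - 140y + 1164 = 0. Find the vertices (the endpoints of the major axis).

(-6, 6) and (-6, 14)

Rearranging, 16(x² + 12x) + 7(y² - 20y) = -1164.
Complete the square in x and y: 16(x + 6)² + 7(y - 10)² = -1164 + 576 + 700 = 112
Divide by 112: (x + 6)²/7 + (y - 10)²/16 = 1
Ellipse, center (-6, 10), major axis vertical; a² = 16, b² = 7.
a = 4. Vertices at (h, k ± a).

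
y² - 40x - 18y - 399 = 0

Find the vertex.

Only y is squared. Complete the square in y: (y - 9)² = 40(x + 12).
Vertex (-12, 9); 4p = 40 so p = 10. Opens right.

(-12, 9)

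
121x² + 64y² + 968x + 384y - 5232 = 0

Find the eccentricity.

e = √57/11

Group: 121(x² + 8x) + 64(y² + 6y) = 5232
Complete the square in x and y: 121(x + 4)² + 64(y + 3)² = 5232 + 1936 + 576 = 7744
Divide by 7744: (x + 4)²/64 + (y + 3)²/121 = 1
Ellipse, center (-4, -3), major axis vertical; a² = 121, b² = 64.
c² = a² - b² = 57, so c = √57.
e = c/a = √57/11.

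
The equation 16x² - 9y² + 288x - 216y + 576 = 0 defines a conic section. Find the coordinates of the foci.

16(x² + 18x) -9(y² + 24y) = -576
Complete the square in x and y: 16(x + 9)² -9(y + 12)² = -576 + 1296 - 1296 = -576
Divide by -576: (y + 12)²/64 - (x + 9)²/36 = 1
Hyperbola, center (-9, -12), transverse axis vertical; a² = 64, b² = 36.
c² = a² + b² = 64 + 36 = 100, so c = 10.
Foci lie on the vertical axis through the center: (h, k ± c).

(-9, -22) and (-9, -2)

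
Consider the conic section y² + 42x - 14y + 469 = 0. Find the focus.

(-41/2, 7)

Only y is squared. Complete the square in y: (y - 7)² = -42(x + 10).
Vertex (-10, 7); 4p = -42 so p = -21/2. Opens left.
Focus is p units from the vertex along the axis: (h + p, k).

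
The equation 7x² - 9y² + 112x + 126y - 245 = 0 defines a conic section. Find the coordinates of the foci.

7(x² + 16x) -9(y² - 14y) = 245
7(x + 8)² -9(y - 7)² = 245 + 448 - 441 = 252
Dividing both sides by 252: (x + 8)²/36 - (y - 7)²/28 = 1
Hyperbola, center (-8, 7), transverse axis horizontal; a² = 36, b² = 28.
c² = a² + b² = 36 + 28 = 64, so c = 8.
Foci lie on the horizontal axis through the center: (h ± c, k).

(-16, 7) and (0, 7)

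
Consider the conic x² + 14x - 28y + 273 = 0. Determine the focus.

(-7, 15)

Only x is squared. Complete the square in x: (x + 7)² = 28(y - 8).
Vertex (-7, 8); 4p = 28 so p = 7. Opens up.
Focus is p units from the vertex along the axis: (h, k + p).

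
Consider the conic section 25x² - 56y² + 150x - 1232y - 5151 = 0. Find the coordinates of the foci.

Group the x- and y-terms: 25(x² + 6x) -56(y² + 22y) = 5151
Completing the square gives 25(x + 3)² -56(y + 11)² = 5151 + 225 - 6776 = -1400.
Divide by -1400: (y + 11)²/25 - (x + 3)²/56 = 1
Hyperbola, center (-3, -11), transverse axis vertical; a² = 25, b² = 56.
c² = a² + b² = 25 + 56 = 81, so c = 9.
Foci lie on the vertical axis through the center: (h, k ± c).

(-3, -20) and (-3, -2)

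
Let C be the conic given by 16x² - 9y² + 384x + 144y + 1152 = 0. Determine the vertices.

Collect terms: 16(x² + 24x) -9(y² - 16y) = -1152
Complete the square in x and y: 16(x + 12)² -9(y - 8)² = -1152 + 2304 - 576 = 576
Divide by 576: (x + 12)²/36 - (y - 8)²/64 = 1
Hyperbola, center (-12, 8), transverse axis horizontal; a² = 36, b² = 64.
a = 6. Vertices at (h ± a, k).

(-18, 8) and (-6, 8)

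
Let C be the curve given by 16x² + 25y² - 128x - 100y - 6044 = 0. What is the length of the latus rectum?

Collect terms: 16(x² - 8x) + 25(y² - 4y) = 6044
Complete the square: 16(x - 4)² + 25(y - 2)² = 6044 + 256 + 100 = 6400
Divide by 6400: (x - 4)²/400 + (y - 2)²/256 = 1
Ellipse, center (4, 2), major axis horizontal; a² = 400, b² = 256.
Latus rectum length = 2b²/a = 2·256/20 = 128/5.

128/5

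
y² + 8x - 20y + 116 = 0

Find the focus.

Only y is squared. Complete the square in y: (y - 10)² = -8(x + 2).
Vertex (-2, 10); 4p = -8 so p = -2. Opens left.
Focus is p units from the vertex along the axis: (h + p, k).

(-4, 10)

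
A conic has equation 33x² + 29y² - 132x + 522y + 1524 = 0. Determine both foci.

Group the x- and y-terms: 33(x² - 4x) + 29(y² + 18y) = -1524
Completing the square gives 33(x - 2)² + 29(y + 9)² = -1524 + 132 + 2349 = 957.
Divide through by 957 to get (x - 2)²/29 + (y + 9)²/33 = 1.
Ellipse, center (2, -9), major axis vertical; a² = 33, b² = 29.
c² = a² - b² = 33 - 29 = 4, so c = 2.
Foci lie on the vertical axis through the center: (h, k ± c).

(2, -11) and (2, -7)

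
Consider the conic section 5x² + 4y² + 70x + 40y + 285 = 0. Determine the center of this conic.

5(x² + 14x) + 4(y² + 10y) = -285
5(x + 7)² + 4(y + 5)² = -285 + 245 + 100 = 60
Divide by 60: (x + 7)²/12 + (y + 5)²/15 = 1
Ellipse with center (-7, -5).

(-7, -5)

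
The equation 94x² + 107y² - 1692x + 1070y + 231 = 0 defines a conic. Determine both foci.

(9 - √13, -5) and (9 + √13, -5)

Group the x- and y-terms: 94(x² - 18x) + 107(y² + 10y) = -231
Complete the square: 94(x - 9)² + 107(y + 5)² = -231 + 7614 + 2675 = 10058
Divide by 10058: (x - 9)²/107 + (y + 5)²/94 = 1
Ellipse, center (9, -5), major axis horizontal; a² = 107, b² = 94.
c² = a² - b² = 107 - 94 = 13, so c = √13.
Foci lie on the horizontal axis through the center: (h ± c, k).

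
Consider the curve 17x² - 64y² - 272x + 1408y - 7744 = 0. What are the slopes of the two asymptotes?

Group: 17(x² - 16x) -64(y² - 22y) = 7744
Complete the square in x and y: 17(x - 8)² -64(y - 11)² = 7744 + 1088 - 7744 = 1088
Dividing both sides by 1088: (x - 8)²/64 - (y - 11)²/17 = 1
Hyperbola, center (8, 11), transverse axis horizontal; a² = 64, b² = 17.
For a horizontal hyperbola the asymptotes have slope ±b/a.
Here that is ±√17/8.

√17/8 and -√17/8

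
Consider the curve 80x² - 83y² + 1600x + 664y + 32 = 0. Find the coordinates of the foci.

(-10 - √163, 4) and (-10 + √163, 4)

Group the x- and y-terms: 80(x² + 20x) -83(y² - 8y) = -32
Complete the square: 80(x + 10)² -83(y - 4)² = -32 + 8000 - 1328 = 6640
Divide through by 6640 to get (x + 10)²/83 - (y - 4)²/80 = 1.
Hyperbola, center (-10, 4), transverse axis horizontal; a² = 83, b² = 80.
c² = a² + b² = 83 + 80 = 163, so c = √163.
Foci lie on the horizontal axis through the center: (h ± c, k).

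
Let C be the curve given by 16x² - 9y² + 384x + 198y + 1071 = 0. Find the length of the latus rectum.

32/3

Rearranging, 16(x² + 24x) -9(y² - 22y) = -1071.
Completing the square gives 16(x + 12)² -9(y - 11)² = -1071 + 2304 - 1089 = 144.
Divide by 144: (x + 12)²/9 - (y - 11)²/16 = 1
Hyperbola, center (-12, 11), transverse axis horizontal; a² = 9, b² = 16.
Latus rectum length = 2b²/a = 2·16/3 = 32/3.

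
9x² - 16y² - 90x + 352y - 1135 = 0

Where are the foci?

Rearranging, 9(x² - 10x) -16(y² - 22y) = 1135.
Complete the square: 9(x - 5)² -16(y - 11)² = 1135 + 225 - 1936 = -576
Divide through by -576 to get (y - 11)²/36 - (x - 5)²/64 = 1.
Hyperbola, center (5, 11), transverse axis vertical; a² = 36, b² = 64.
c² = a² + b² = 36 + 64 = 100, so c = 10.
Foci lie on the vertical axis through the center: (h, k ± c).

(5, 1) and (5, 21)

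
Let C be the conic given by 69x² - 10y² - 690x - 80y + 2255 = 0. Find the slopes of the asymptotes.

Collect terms: 69(x² - 10x) -10(y² + 8y) = -2255
Completing the square gives 69(x - 5)² -10(y + 4)² = -2255 + 1725 - 160 = -690.
Divide by -690: (y + 4)²/69 - (x - 5)²/10 = 1
Hyperbola, center (5, -4), transverse axis vertical; a² = 69, b² = 10.
For a vertical hyperbola the asymptotes have slope ±a/b.
Here that is ±√69/√10 = ±√690/10.

√690/10 and -√690/10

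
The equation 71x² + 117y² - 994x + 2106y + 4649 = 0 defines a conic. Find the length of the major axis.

6√13

Collect terms: 71(x² - 14x) + 117(y² + 18y) = -4649
Completing the square gives 71(x - 7)² + 117(y + 9)² = -4649 + 3479 + 9477 = 8307.
Dividing both sides by 8307: (x - 7)²/117 + (y + 9)²/71 = 1
Ellipse, center (7, -9), major axis horizontal; a² = 117, b² = 71.
a² = 117 so a = 3√13; the major axis has length 2a = 6√13.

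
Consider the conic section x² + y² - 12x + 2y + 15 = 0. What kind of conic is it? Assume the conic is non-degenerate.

circle

No xy term. Coefficients of x² and y² are A = 1, C = 1.
A = C (same sign) ⇒ circle.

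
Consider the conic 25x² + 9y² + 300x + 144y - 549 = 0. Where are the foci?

(-6, -20) and (-6, 4)

Group the x- and y-terms: 25(x² + 12x) + 9(y² + 16y) = 549
25(x + 6)² + 9(y + 8)² = 549 + 900 + 576 = 2025
Divide through by 2025 to get (x + 6)²/81 + (y + 8)²/225 = 1.
Ellipse, center (-6, -8), major axis vertical; a² = 225, b² = 81.
c² = a² - b² = 225 - 81 = 144, so c = 12.
Foci lie on the vertical axis through the center: (h, k ± c).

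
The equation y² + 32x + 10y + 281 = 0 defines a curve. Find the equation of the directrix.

x = 0

Only y is squared. Complete the square in y: (y + 5)² = -32(x + 8).
Vertex (-8, -5); 4p = -32 so p = -8. Opens left.
Directrix is the vertical line x = h − p = -8 − (-8) = 0.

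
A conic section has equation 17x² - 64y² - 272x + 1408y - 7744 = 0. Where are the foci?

(-1, 11) and (17, 11)

Rearranging, 17(x² - 16x) -64(y² - 22y) = 7744.
Completing the square gives 17(x - 8)² -64(y - 11)² = 7744 + 1088 - 7744 = 1088.
Divide by 1088: (x - 8)²/64 - (y - 11)²/17 = 1
Hyperbola, center (8, 11), transverse axis horizontal; a² = 64, b² = 17.
c² = a² + b² = 64 + 17 = 81, so c = 9.
Foci lie on the horizontal axis through the center: (h ± c, k).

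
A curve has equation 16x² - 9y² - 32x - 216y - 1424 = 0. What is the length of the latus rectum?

16(x² - 2x) -9(y² + 24y) = 1424
Completing the square gives 16(x - 1)² -9(y + 12)² = 1424 + 16 - 1296 = 144.
Dividing both sides by 144: (x - 1)²/9 - (y + 12)²/16 = 1
Hyperbola, center (1, -12), transverse axis horizontal; a² = 9, b² = 16.
Latus rectum length = 2b²/a = 2·16/3 = 32/3.

32/3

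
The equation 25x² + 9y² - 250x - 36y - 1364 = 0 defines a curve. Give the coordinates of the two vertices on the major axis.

(5, -13) and (5, 17)

Collect terms: 25(x² - 10x) + 9(y² - 4y) = 1364
25(x - 5)² + 9(y - 2)² = 1364 + 625 + 36 = 2025
Dividing both sides by 2025: (x - 5)²/81 + (y - 2)²/225 = 1
Ellipse, center (5, 2), major axis vertical; a² = 225, b² = 81.
a = 15. Vertices at (h, k ± a).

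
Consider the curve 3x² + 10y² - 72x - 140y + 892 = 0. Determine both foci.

Rearranging, 3(x² - 24x) + 10(y² - 14y) = -892.
3(x - 12)² + 10(y - 7)² = -892 + 432 + 490 = 30
Divide by 30: (x - 12)²/10 + (y - 7)²/3 = 1
Ellipse, center (12, 7), major axis horizontal; a² = 10, b² = 3.
c² = a² - b² = 10 - 3 = 7, so c = √7.
Foci lie on the horizontal axis through the center: (h ± c, k).

(12 - √7, 7) and (12 + √7, 7)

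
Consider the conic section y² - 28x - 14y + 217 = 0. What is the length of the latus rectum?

Only y is squared. Complete the square in y: (y - 7)² = 28(x - 6).
Vertex (6, 7); 4p = 28 so p = 7. Opens right.
Latus rectum length = |4p| = 28.

28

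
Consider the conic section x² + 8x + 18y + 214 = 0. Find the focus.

(-4, -31/2)

Only x is squared. Complete the square in x: (x + 4)² = -18(y + 11).
Vertex (-4, -11); 4p = -18 so p = -9/2. Opens down.
Focus is p units from the vertex along the axis: (h, k + p).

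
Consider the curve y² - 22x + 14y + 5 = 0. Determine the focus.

Only y is squared. Complete the square in y: (y + 7)² = 22(x + 2).
Vertex (-2, -7); 4p = 22 so p = 11/2. Opens right.
Focus is p units from the vertex along the axis: (h + p, k).

(7/2, -7)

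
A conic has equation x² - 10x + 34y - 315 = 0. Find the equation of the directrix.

Only x is squared. Complete the square in x: (x - 5)² = -34(y - 10).
Vertex (5, 10); 4p = -34 so p = -17/2. Opens down.
Directrix is the horizontal line y = k − p = 10 − (-17/2) = 37/2.

y = 37/2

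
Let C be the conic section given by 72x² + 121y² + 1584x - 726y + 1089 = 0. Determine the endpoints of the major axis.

(-22, 3) and (0, 3)

Rearranging, 72(x² + 22x) + 121(y² - 6y) = -1089.
72(x + 11)² + 121(y - 3)² = -1089 + 8712 + 1089 = 8712
Divide by 8712: (x + 11)²/121 + (y - 3)²/72 = 1
Ellipse, center (-11, 3), major axis horizontal; a² = 121, b² = 72.
a = 11. Vertices at (h ± a, k).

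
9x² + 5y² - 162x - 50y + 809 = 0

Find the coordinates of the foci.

Rearranging, 9(x² - 18x) + 5(y² - 10y) = -809.
Complete the square in x and y: 9(x - 9)² + 5(y - 5)² = -809 + 729 + 125 = 45
Dividing both sides by 45: (x - 9)²/5 + (y - 5)²/9 = 1
Ellipse, center (9, 5), major axis vertical; a² = 9, b² = 5.
c² = a² - b² = 9 - 5 = 4, so c = 2.
Foci lie on the vertical axis through the center: (h, k ± c).

(9, 3) and (9, 7)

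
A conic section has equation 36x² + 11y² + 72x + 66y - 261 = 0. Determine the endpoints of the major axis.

(-1, -9) and (-1, 3)

36(x² + 2x) + 11(y² + 6y) = 261
36(x + 1)² + 11(y + 3)² = 261 + 36 + 99 = 396
Divide through by 396 to get (x + 1)²/11 + (y + 3)²/36 = 1.
Ellipse, center (-1, -3), major axis vertical; a² = 36, b² = 11.
a = 6. Vertices at (h, k ± a).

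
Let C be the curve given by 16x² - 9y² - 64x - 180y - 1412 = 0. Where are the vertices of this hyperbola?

Group: 16(x² - 4x) -9(y² + 20y) = 1412
Complete the square: 16(x - 2)² -9(y + 10)² = 1412 + 64 - 900 = 576
Divide through by 576 to get (x - 2)²/36 - (y + 10)²/64 = 1.
Hyperbola, center (2, -10), transverse axis horizontal; a² = 36, b² = 64.
a = 6. Vertices at (h ± a, k).

(-4, -10) and (8, -10)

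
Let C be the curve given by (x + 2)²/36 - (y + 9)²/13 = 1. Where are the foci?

(-9, -9) and (5, -9)

Center (-2, -9). The positive term is the x-term, so the transverse axis is horizontal; a² = 36, b² = 13.
c² = a² + b² = 36 + 13 = 49, so c = 7.
Foci lie on the horizontal axis through the center: (h ± c, k).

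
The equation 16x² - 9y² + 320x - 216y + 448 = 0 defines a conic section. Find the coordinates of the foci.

(-10, -17) and (-10, -7)

16(x² + 20x) -9(y² + 24y) = -448
Completing the square gives 16(x + 10)² -9(y + 12)² = -448 + 1600 - 1296 = -144.
Dividing both sides by -144: (y + 12)²/16 - (x + 10)²/9 = 1
Hyperbola, center (-10, -12), transverse axis vertical; a² = 16, b² = 9.
c² = a² + b² = 16 + 9 = 25, so c = 5.
Foci lie on the vertical axis through the center: (h, k ± c).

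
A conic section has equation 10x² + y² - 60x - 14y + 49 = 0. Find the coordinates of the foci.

Group the x- and y-terms: 10(x² - 6x) + (y² - 14y) = -49
10(x - 3)² + (y - 7)² = -49 + 90 + 49 = 90
Divide by 90: (x - 3)²/9 + (y - 7)²/90 = 1
Ellipse, center (3, 7), major axis vertical; a² = 90, b² = 9.
c² = a² - b² = 90 - 9 = 81, so c = 9.
Foci lie on the vertical axis through the center: (h, k ± c).

(3, -2) and (3, 16)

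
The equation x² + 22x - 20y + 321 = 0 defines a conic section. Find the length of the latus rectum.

Only x is squared. Complete the square in x: (x + 11)² = 20(y - 10).
Vertex (-11, 10); 4p = 20 so p = 5. Opens up.
Latus rectum length = |4p| = 20.

20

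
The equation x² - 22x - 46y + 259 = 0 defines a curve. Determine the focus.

(11, 29/2)

Only x is squared. Complete the square in x: (x - 11)² = 46(y - 3).
Vertex (11, 3); 4p = 46 so p = 23/2. Opens up.
Focus is p units from the vertex along the axis: (h, k + p).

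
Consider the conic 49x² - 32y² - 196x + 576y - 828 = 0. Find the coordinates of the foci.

Group: 49(x² - 4x) -32(y² - 18y) = 828
Completing the square gives 49(x - 2)² -32(y - 9)² = 828 + 196 - 2592 = -1568.
Dividing both sides by -1568: (y - 9)²/49 - (x - 2)²/32 = 1
Hyperbola, center (2, 9), transverse axis vertical; a² = 49, b² = 32.
c² = a² + b² = 49 + 32 = 81, so c = 9.
Foci lie on the vertical axis through the center: (h, k ± c).

(2, 0) and (2, 18)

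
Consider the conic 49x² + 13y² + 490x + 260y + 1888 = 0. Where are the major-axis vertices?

(-5, -17) and (-5, -3)

Collect terms: 49(x² + 10x) + 13(y² + 20y) = -1888
49(x + 5)² + 13(y + 10)² = -1888 + 1225 + 1300 = 637
Divide through by 637 to get (x + 5)²/13 + (y + 10)²/49 = 1.
Ellipse, center (-5, -10), major axis vertical; a² = 49, b² = 13.
a = 7. Vertices at (h, k ± a).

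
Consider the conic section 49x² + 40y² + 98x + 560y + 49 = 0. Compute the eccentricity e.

e = 3/7

Collect terms: 49(x² + 2x) + 40(y² + 14y) = -49
Complete the square: 49(x + 1)² + 40(y + 7)² = -49 + 49 + 1960 = 1960
Dividing both sides by 1960: (x + 1)²/40 + (y + 7)²/49 = 1
Ellipse, center (-1, -7), major axis vertical; a² = 49, b² = 40.
c² = a² - b² = 9, so c = 3.
e = c/a = 3/7.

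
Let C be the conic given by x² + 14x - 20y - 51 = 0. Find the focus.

Only x is squared. Complete the square in x: (x + 7)² = 20(y + 5).
Vertex (-7, -5); 4p = 20 so p = 5. Opens up.
Focus is p units from the vertex along the axis: (h, k + p).

(-7, 0)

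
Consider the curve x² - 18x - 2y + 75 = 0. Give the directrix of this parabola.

y = -7/2

Only x is squared. Complete the square in x: (x - 9)² = 2(y + 3).
Vertex (9, -3); 4p = 2 so p = 1/2. Opens up.
Directrix is the horizontal line y = k − p = -3 − (1/2) = -7/2.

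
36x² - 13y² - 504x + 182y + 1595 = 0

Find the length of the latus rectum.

13/3

Group: 36(x² - 14x) -13(y² - 14y) = -1595
Complete the square: 36(x - 7)² -13(y - 7)² = -1595 + 1764 - 637 = -468
Divide by -468: (y - 7)²/36 - (x - 7)²/13 = 1
Hyperbola, center (7, 7), transverse axis vertical; a² = 36, b² = 13.
Latus rectum length = 2b²/a = 2·13/6 = 13/3.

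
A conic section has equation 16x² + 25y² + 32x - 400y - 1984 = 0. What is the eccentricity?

e = 3/5

Group the x- and y-terms: 16(x² + 2x) + 25(y² - 16y) = 1984
Completing the square gives 16(x + 1)² + 25(y - 8)² = 1984 + 16 + 1600 = 3600.
Divide through by 3600 to get (x + 1)²/225 + (y - 8)²/144 = 1.
Ellipse, center (-1, 8), major axis horizontal; a² = 225, b² = 144.
c² = a² - b² = 81, so c = 9.
e = c/a = 9/15 = 3/5.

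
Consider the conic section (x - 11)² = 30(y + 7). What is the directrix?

y = -29/2

Vertex (11, -7); 4p = 30 so p = 15/2. Opens up.
Directrix is the horizontal line y = k − p = -7 − (15/2) = -29/2.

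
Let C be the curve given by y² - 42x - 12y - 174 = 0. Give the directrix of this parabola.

x = -31/2

Only y is squared. Complete the square in y: (y - 6)² = 42(x + 5).
Vertex (-5, 6); 4p = 42 so p = 21/2. Opens right.
Directrix is the vertical line x = h − p = -5 − (21/2) = -31/2.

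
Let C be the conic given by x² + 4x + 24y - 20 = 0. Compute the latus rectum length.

Only x is squared. Complete the square in x: (x + 2)² = -24(y - 1).
Vertex (-2, 1); 4p = -24 so p = -6. Opens down.
Latus rectum length = |4p| = 24.

24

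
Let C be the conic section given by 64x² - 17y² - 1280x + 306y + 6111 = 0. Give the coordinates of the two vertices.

Group the x- and y-terms: 64(x² - 20x) -17(y² - 18y) = -6111
Completing the square gives 64(x - 10)² -17(y - 9)² = -6111 + 6400 - 1377 = -1088.
Divide by -1088: (y - 9)²/64 - (x - 10)²/17 = 1
Hyperbola, center (10, 9), transverse axis vertical; a² = 64, b² = 17.
a = 8. Vertices at (h, k ± a).

(10, 1) and (10, 17)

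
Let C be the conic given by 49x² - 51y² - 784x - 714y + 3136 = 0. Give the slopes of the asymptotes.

7√51/51 and -7√51/51

Group the x- and y-terms: 49(x² - 16x) -51(y² + 14y) = -3136
49(x - 8)² -51(y + 7)² = -3136 + 3136 - 2499 = -2499
Divide by -2499: (y + 7)²/49 - (x - 8)²/51 = 1
Hyperbola, center (8, -7), transverse axis vertical; a² = 49, b² = 51.
For a vertical hyperbola the asymptotes have slope ±a/b.
Here that is ±7/√51 = ±7√51/51.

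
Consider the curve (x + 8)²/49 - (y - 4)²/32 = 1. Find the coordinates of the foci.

Center (-8, 4). The positive term is the x-term, so the transverse axis is horizontal; a² = 49, b² = 32.
c² = a² + b² = 49 + 32 = 81, so c = 9.
Foci lie on the horizontal axis through the center: (h ± c, k).

(-17, 4) and (1, 4)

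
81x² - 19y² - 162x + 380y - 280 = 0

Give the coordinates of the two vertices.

Collect terms: 81(x² - 2x) -19(y² - 20y) = 280
Completing the square gives 81(x - 1)² -19(y - 10)² = 280 + 81 - 1900 = -1539.
Dividing both sides by -1539: (y - 10)²/81 - (x - 1)²/19 = 1
Hyperbola, center (1, 10), transverse axis vertical; a² = 81, b² = 19.
a = 9. Vertices at (h, k ± a).

(1, 1) and (1, 19)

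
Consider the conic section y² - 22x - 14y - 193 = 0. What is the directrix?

Only y is squared. Complete the square in y: (y - 7)² = 22(x + 11).
Vertex (-11, 7); 4p = 22 so p = 11/2. Opens right.
Directrix is the vertical line x = h − p = -11 − (11/2) = -33/2.

x = -33/2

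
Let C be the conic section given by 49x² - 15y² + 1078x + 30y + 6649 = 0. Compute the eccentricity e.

Collect terms: 49(x² + 22x) -15(y² - 2y) = -6649
Completing the square gives 49(x + 11)² -15(y - 1)² = -6649 + 5929 - 15 = -735.
Divide through by -735 to get (y - 1)²/49 - (x + 11)²/15 = 1.
Hyperbola, center (-11, 1), transverse axis vertical; a² = 49, b² = 15.
c² = a² + b² = 64, so c = 8.
e = c/a = 8/7.

e = 8/7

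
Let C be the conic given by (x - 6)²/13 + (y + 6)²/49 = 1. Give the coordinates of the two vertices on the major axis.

(6, -13) and (6, 1)

Center (6, -6). The larger denominator 49 sits under the y-term, so the major axis is vertical; a² = 49, b² = 13.
a = 7. Vertices at (h, k ± a).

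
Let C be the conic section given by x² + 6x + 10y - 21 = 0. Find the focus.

Only x is squared. Complete the square in x: (x + 3)² = -10(y - 3).
Vertex (-3, 3); 4p = -10 so p = -5/2. Opens down.
Focus is p units from the vertex along the axis: (h, k + p).

(-3, 1/2)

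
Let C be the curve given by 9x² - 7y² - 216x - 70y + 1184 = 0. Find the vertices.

Collect terms: 9(x² - 24x) -7(y² + 10y) = -1184
Completing the square gives 9(x - 12)² -7(y + 5)² = -1184 + 1296 - 175 = -63.
Divide through by -63 to get (y + 5)²/9 - (x - 12)²/7 = 1.
Hyperbola, center (12, -5), transverse axis vertical; a² = 9, b² = 7.
a = 3. Vertices at (h, k ± a).

(12, -8) and (12, -2)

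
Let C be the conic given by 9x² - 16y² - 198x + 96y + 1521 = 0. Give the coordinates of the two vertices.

Group: 9(x² - 22x) -16(y² - 6y) = -1521
Complete the square: 9(x - 11)² -16(y - 3)² = -1521 + 1089 - 144 = -576
Divide through by -576 to get (y - 3)²/36 - (x - 11)²/64 = 1.
Hyperbola, center (11, 3), transverse axis vertical; a² = 36, b² = 64.
a = 6. Vertices at (h, k ± a).

(11, -3) and (11, 9)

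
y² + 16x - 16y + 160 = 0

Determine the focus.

(-10, 8)

Only y is squared. Complete the square in y: (y - 8)² = -16(x + 6).
Vertex (-6, 8); 4p = -16 so p = -4. Opens left.
Focus is p units from the vertex along the axis: (h + p, k).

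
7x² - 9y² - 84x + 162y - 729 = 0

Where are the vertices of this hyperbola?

(0, 9) and (12, 9)

Group the x- and y-terms: 7(x² - 12x) -9(y² - 18y) = 729
Complete the square in x and y: 7(x - 6)² -9(y - 9)² = 729 + 252 - 729 = 252
Divide by 252: (x - 6)²/36 - (y - 9)²/28 = 1
Hyperbola, center (6, 9), transverse axis horizontal; a² = 36, b² = 28.
a = 6. Vertices at (h ± a, k).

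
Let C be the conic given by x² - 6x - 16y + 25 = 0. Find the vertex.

Only x is squared. Complete the square in x: (x - 3)² = 16(y - 1).
Vertex (3, 1); 4p = 16 so p = 4. Opens up.

(3, 1)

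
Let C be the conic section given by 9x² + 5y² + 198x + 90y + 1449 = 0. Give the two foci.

(-11, -11) and (-11, -7)

9(x² + 22x) + 5(y² + 18y) = -1449
Completing the square gives 9(x + 11)² + 5(y + 9)² = -1449 + 1089 + 405 = 45.
Divide through by 45 to get (x + 11)²/5 + (y + 9)²/9 = 1.
Ellipse, center (-11, -9), major axis vertical; a² = 9, b² = 5.
c² = a² - b² = 9 - 5 = 4, so c = 2.
Foci lie on the vertical axis through the center: (h, k ± c).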